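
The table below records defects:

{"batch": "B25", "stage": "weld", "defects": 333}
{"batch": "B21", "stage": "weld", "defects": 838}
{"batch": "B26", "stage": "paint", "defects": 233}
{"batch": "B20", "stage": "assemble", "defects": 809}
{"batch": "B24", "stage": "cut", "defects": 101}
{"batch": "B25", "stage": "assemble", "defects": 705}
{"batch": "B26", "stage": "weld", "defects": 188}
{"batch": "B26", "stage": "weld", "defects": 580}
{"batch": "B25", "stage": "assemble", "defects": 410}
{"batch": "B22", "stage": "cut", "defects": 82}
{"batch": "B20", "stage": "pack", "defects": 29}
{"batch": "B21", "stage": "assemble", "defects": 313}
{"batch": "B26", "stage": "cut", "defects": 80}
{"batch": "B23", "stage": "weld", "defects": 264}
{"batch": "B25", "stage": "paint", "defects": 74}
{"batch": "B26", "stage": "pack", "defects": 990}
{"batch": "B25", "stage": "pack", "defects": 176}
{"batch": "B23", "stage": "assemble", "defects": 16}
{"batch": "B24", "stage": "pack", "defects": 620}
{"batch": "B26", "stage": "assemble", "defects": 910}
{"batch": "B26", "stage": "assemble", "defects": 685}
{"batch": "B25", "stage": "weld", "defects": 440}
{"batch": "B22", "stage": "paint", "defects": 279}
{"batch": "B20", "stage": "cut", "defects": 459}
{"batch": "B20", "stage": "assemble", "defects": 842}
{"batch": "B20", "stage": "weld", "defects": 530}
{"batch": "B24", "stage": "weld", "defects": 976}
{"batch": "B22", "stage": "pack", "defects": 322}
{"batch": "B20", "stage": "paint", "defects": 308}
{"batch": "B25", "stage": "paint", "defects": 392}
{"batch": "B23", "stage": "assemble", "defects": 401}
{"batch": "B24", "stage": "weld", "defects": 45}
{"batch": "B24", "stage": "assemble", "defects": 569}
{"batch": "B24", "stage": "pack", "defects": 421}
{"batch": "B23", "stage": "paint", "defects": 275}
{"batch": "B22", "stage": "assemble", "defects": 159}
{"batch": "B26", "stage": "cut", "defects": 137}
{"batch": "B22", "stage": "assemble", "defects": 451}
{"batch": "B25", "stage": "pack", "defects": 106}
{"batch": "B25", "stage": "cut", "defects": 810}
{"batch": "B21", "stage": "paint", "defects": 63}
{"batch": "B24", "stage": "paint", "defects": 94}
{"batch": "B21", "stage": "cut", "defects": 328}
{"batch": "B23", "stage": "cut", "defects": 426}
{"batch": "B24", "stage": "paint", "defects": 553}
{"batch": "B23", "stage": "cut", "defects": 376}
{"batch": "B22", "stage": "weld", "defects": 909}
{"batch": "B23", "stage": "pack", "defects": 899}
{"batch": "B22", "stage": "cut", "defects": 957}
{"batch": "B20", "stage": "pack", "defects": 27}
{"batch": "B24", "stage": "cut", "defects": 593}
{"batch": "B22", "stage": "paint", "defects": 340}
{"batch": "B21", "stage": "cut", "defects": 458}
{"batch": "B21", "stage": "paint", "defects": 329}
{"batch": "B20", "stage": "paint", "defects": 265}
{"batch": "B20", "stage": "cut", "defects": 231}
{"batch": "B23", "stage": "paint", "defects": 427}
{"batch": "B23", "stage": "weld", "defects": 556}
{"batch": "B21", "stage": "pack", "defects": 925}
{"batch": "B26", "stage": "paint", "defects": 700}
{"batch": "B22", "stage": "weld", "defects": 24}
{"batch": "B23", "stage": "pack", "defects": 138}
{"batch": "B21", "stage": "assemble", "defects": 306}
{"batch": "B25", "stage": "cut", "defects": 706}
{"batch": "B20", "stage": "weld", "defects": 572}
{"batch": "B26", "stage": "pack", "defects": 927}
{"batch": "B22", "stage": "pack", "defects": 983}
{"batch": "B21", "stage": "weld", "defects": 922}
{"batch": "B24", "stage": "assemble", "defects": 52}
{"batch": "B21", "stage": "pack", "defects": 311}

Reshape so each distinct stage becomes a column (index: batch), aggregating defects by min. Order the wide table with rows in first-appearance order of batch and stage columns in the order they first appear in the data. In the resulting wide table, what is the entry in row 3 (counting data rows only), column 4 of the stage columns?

With rows in first-appearance order of batch, row 3 is batch=B26. stage columns in first-appearance order: weld, paint, assemble, cut, pack; column 4 is cut.
Long rows with batch=B26, stage=cut: min(80, 137) = 80.

80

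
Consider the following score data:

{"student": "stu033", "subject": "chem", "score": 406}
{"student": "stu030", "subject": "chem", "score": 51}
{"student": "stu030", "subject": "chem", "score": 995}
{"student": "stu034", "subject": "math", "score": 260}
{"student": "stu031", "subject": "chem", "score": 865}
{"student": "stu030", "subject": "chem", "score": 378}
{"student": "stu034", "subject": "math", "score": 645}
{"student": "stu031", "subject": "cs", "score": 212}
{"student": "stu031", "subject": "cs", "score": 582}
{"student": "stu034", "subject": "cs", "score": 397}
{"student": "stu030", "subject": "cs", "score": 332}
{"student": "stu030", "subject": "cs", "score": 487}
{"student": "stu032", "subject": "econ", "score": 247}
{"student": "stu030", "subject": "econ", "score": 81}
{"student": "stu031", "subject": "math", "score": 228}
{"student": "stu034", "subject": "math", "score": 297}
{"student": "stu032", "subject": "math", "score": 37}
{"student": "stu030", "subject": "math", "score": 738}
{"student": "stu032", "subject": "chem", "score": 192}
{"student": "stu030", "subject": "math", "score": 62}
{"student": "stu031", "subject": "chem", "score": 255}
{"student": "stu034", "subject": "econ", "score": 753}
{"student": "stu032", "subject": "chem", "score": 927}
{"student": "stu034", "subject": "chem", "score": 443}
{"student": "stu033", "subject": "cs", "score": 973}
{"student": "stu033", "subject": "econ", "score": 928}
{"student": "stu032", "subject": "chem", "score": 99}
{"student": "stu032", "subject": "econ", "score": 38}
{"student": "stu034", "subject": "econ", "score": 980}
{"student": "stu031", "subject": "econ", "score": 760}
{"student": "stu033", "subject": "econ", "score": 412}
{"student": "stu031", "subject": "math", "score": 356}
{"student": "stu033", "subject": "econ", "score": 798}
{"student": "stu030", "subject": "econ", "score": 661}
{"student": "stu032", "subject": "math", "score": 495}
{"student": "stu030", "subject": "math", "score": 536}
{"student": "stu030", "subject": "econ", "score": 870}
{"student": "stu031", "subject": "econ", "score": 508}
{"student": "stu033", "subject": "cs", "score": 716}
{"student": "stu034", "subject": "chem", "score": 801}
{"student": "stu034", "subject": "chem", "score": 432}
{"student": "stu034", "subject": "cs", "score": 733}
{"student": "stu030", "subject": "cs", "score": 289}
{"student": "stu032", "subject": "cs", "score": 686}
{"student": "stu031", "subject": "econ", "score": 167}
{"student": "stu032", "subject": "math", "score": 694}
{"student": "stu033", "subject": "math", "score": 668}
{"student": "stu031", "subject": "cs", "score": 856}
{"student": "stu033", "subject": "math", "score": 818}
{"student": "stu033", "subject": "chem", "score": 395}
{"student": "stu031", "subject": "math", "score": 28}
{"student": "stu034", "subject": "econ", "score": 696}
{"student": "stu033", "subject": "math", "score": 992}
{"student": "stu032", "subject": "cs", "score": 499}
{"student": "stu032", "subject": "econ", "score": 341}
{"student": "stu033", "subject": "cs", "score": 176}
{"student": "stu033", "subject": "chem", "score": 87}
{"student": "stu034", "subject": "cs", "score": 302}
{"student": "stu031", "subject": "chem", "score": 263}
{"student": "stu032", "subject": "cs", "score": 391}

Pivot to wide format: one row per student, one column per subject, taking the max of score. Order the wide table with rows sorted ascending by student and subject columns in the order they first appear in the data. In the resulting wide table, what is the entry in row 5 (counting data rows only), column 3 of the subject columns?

733

With rows sorted ascending by student, row 5 is student=stu034. subject columns in first-appearance order: chem, math, cs, econ; column 3 is cs.
Long rows with student=stu034, subject=cs: max(397, 733, 302) = 733.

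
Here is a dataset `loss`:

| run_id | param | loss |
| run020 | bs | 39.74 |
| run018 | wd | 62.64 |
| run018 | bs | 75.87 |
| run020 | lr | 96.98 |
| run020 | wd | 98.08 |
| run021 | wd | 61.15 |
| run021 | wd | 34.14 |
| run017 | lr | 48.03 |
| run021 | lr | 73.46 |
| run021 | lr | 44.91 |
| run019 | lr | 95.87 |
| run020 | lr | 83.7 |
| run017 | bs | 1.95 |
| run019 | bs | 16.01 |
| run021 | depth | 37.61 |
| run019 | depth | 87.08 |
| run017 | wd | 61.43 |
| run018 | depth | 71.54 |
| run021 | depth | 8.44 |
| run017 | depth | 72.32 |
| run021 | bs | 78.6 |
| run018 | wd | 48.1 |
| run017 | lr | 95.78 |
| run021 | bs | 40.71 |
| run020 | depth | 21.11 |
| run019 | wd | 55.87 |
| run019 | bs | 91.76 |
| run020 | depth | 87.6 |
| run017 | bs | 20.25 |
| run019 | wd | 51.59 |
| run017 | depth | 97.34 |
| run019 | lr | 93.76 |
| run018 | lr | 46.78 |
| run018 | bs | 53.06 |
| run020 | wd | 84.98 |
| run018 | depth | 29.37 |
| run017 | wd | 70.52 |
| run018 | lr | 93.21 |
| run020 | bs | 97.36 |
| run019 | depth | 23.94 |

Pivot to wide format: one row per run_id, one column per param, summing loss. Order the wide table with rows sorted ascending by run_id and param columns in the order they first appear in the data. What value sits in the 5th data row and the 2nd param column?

With rows sorted ascending by run_id, row 5 is run_id=run021. param columns in first-appearance order: bs, wd, lr, depth; column 2 is wd.
Long rows with run_id=run021, param=wd: 61.15 + 34.14 = 95.29.

95.29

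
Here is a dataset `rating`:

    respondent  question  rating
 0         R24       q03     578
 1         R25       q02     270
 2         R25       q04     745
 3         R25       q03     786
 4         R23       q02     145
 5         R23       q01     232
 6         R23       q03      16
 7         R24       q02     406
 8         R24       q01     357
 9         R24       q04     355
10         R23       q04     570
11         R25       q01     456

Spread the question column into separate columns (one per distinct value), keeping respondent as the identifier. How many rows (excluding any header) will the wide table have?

3 distinct respondent values → 3 rows.

3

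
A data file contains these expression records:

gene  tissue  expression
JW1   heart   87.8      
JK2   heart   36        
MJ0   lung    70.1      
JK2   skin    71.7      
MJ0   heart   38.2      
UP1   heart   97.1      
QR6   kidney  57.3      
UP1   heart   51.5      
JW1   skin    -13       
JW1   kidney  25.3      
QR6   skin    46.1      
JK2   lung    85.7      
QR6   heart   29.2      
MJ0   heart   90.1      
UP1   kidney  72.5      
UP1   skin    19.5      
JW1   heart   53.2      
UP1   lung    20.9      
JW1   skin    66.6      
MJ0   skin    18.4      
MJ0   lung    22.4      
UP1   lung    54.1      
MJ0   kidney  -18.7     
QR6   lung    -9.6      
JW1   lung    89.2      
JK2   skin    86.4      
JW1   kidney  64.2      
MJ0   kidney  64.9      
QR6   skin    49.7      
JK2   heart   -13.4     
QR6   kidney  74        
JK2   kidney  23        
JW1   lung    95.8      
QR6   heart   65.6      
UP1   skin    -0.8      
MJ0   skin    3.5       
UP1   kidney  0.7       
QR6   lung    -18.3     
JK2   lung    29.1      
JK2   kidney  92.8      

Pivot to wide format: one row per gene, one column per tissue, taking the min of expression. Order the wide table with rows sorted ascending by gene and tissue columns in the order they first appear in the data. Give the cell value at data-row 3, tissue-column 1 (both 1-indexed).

With rows sorted ascending by gene, row 3 is gene=MJ0. tissue columns in first-appearance order: heart, lung, skin, kidney; column 1 is heart.
Long rows with gene=MJ0, tissue=heart: min(38.2, 90.1) = 38.2.

38.2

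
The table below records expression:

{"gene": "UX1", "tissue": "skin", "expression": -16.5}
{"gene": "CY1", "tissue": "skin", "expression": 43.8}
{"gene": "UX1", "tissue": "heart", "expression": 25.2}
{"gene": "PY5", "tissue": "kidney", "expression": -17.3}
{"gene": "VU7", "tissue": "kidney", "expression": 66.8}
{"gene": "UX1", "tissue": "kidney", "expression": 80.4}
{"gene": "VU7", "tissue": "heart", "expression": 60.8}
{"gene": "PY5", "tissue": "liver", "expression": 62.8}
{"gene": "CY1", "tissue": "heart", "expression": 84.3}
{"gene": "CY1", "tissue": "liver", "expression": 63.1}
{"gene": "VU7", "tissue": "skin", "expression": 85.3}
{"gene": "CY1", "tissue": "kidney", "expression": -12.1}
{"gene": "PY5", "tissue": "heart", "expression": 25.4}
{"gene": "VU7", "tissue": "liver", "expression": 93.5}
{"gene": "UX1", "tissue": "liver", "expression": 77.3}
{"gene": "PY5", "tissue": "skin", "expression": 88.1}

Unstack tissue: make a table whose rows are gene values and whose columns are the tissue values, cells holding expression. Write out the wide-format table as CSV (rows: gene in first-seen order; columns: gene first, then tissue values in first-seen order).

gene,skin,heart,kidney,liver
UX1,-16.5,25.2,80.4,77.3
CY1,43.8,84.3,-12.1,63.1
PY5,88.1,25.4,-17.3,62.8
VU7,85.3,60.8,66.8,93.5

Columns: gene plus the 4 distinct tissue values (skin, heart, kidney, liver).
For example, row UX1 column skin takes expression=-16.5 from the long row (UX1, skin).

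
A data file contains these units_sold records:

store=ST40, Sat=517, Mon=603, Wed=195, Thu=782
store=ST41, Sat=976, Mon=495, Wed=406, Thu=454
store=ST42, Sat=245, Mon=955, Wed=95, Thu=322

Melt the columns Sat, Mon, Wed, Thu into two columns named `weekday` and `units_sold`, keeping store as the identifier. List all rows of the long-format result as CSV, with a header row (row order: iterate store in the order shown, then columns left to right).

Each (store, column) pair becomes one row: 3 × 4 = 12 rows.
For example, (ST40, Sat) → units_sold=517.

store,weekday,units_sold
ST40,Sat,517
ST40,Mon,603
ST40,Wed,195
ST40,Thu,782
ST41,Sat,976
ST41,Mon,495
ST41,Wed,406
ST41,Thu,454
ST42,Sat,245
ST42,Mon,955
ST42,Wed,95
ST42,Thu,322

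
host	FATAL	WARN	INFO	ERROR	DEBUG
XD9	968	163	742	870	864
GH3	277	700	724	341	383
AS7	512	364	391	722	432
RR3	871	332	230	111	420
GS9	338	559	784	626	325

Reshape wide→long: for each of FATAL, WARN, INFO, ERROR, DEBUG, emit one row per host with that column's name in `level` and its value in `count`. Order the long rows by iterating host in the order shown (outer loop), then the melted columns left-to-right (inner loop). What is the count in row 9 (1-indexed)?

25 rows total (5 × 5). Row 9: index ⌊(9-1)/5⌋ = 1 into host → GH3; (9-1) mod 5 = 3 into the melted columns → ERROR.
So row 9 is (GH3, ERROR, 341); count = 341.

341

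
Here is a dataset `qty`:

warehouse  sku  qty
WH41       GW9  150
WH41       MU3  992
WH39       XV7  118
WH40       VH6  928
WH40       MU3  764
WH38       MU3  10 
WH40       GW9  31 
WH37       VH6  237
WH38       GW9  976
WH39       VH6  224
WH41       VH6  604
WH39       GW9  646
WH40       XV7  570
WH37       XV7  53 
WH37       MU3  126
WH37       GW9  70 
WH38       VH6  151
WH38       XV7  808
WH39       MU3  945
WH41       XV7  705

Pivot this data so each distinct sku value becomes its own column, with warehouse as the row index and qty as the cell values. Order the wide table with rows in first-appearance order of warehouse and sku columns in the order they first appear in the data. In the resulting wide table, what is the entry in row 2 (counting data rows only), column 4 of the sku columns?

224

With rows in first-appearance order of warehouse, row 2 is warehouse=WH39. sku columns in first-appearance order: GW9, MU3, XV7, VH6; column 4 is VH6.
Long rows with warehouse=WH39, sku=VH6: qty = 224.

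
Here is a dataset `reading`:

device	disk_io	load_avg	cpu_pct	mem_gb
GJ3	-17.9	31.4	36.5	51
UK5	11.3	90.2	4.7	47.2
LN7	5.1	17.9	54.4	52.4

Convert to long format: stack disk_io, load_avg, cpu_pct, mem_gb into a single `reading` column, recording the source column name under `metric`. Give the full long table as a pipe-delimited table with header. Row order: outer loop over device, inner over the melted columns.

| device | metric | reading |
| GJ3 | disk_io | -17.9 |
| GJ3 | load_avg | 31.4 |
| GJ3 | cpu_pct | 36.5 |
| GJ3 | mem_gb | 51 |
| UK5 | disk_io | 11.3 |
| UK5 | load_avg | 90.2 |
| UK5 | cpu_pct | 4.7 |
| UK5 | mem_gb | 47.2 |
| LN7 | disk_io | 5.1 |
| LN7 | load_avg | 17.9 |
| LN7 | cpu_pct | 54.4 |
| LN7 | mem_gb | 52.4 |

Each (device, column) pair becomes one row: 3 × 4 = 12 rows.
For example, (GJ3, disk_io) → reading=-17.9.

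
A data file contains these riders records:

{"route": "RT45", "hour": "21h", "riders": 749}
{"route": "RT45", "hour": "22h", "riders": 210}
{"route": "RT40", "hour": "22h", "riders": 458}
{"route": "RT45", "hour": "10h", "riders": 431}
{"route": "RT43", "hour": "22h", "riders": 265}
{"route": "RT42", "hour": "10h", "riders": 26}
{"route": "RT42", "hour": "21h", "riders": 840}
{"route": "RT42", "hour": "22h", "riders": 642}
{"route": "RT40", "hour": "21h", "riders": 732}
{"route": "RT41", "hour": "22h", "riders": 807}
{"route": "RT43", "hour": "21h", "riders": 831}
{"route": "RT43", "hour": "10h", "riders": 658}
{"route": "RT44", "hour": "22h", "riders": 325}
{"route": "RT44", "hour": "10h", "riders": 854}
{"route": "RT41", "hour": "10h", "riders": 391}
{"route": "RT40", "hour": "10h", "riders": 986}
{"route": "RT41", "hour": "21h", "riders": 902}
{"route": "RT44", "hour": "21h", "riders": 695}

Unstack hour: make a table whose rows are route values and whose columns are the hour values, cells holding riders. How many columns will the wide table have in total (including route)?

4

1 column for route plus 3 distinct hour values → 4 columns.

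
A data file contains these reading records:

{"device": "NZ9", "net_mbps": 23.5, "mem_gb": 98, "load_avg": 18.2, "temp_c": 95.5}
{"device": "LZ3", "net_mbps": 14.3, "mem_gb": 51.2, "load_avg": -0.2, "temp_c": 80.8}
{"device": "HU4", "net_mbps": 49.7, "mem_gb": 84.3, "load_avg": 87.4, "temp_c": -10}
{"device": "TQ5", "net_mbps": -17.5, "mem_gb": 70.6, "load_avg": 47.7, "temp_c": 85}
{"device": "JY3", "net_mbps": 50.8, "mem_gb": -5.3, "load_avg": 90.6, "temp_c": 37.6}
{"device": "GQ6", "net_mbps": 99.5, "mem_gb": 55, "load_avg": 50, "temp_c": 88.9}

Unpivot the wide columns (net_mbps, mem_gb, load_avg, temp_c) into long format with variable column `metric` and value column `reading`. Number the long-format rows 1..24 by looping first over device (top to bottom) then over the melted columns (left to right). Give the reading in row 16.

85

24 rows total (6 × 4). Row 16: index ⌊(16-1)/4⌋ = 3 into device → TQ5; (16-1) mod 4 = 3 into the melted columns → temp_c.
So row 16 is (TQ5, temp_c, 85); reading = 85.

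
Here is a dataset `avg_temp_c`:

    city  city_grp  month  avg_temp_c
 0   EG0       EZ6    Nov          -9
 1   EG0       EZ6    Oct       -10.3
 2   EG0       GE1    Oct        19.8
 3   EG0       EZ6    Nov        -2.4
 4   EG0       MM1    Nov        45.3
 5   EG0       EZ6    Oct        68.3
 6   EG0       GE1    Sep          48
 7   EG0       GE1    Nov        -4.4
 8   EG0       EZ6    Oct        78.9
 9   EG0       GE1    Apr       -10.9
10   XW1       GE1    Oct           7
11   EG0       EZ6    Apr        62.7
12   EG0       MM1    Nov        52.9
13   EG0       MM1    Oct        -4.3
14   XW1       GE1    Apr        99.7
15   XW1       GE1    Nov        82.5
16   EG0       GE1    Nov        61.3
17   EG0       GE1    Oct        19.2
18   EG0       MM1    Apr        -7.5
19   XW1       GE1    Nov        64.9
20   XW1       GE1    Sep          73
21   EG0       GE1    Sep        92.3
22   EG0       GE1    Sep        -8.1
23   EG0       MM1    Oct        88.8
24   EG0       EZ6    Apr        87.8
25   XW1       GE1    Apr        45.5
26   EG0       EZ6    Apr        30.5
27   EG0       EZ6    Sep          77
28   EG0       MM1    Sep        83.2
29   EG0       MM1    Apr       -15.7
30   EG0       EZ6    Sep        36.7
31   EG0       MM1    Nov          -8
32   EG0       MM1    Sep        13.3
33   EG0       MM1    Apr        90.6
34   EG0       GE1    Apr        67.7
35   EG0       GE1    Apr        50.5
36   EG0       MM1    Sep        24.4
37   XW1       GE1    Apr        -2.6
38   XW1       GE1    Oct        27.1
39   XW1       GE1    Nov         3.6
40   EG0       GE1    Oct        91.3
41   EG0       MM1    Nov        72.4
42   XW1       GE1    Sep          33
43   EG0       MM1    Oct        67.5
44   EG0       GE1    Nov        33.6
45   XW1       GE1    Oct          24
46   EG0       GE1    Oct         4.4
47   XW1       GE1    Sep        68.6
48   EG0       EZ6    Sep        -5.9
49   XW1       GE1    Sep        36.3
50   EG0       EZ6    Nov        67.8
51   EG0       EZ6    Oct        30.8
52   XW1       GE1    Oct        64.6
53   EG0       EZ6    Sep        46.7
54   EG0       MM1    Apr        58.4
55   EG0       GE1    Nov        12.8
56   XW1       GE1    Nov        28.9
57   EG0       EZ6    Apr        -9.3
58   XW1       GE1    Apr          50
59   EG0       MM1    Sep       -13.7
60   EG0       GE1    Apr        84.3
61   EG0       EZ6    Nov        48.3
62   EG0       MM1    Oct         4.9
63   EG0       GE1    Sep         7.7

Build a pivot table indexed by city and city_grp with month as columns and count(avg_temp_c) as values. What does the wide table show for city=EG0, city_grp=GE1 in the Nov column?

Rows with city=EG0, city_grp=GE1 and month=Nov: avg_temp_c values are -4.4, 61.3, 33.6, 12.8.
4 rows match — count = 4.

4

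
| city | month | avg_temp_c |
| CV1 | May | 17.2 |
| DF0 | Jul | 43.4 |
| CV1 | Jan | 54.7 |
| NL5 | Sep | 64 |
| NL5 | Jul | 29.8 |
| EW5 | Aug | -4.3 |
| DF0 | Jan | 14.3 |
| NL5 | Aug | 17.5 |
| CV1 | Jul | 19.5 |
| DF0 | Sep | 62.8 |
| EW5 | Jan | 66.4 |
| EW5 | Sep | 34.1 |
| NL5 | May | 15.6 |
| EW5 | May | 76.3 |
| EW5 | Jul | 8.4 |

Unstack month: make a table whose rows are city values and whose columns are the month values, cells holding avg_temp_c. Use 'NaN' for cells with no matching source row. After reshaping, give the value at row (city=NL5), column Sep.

The long row with city=NL5, month=Sep has avg_temp_c=64.

64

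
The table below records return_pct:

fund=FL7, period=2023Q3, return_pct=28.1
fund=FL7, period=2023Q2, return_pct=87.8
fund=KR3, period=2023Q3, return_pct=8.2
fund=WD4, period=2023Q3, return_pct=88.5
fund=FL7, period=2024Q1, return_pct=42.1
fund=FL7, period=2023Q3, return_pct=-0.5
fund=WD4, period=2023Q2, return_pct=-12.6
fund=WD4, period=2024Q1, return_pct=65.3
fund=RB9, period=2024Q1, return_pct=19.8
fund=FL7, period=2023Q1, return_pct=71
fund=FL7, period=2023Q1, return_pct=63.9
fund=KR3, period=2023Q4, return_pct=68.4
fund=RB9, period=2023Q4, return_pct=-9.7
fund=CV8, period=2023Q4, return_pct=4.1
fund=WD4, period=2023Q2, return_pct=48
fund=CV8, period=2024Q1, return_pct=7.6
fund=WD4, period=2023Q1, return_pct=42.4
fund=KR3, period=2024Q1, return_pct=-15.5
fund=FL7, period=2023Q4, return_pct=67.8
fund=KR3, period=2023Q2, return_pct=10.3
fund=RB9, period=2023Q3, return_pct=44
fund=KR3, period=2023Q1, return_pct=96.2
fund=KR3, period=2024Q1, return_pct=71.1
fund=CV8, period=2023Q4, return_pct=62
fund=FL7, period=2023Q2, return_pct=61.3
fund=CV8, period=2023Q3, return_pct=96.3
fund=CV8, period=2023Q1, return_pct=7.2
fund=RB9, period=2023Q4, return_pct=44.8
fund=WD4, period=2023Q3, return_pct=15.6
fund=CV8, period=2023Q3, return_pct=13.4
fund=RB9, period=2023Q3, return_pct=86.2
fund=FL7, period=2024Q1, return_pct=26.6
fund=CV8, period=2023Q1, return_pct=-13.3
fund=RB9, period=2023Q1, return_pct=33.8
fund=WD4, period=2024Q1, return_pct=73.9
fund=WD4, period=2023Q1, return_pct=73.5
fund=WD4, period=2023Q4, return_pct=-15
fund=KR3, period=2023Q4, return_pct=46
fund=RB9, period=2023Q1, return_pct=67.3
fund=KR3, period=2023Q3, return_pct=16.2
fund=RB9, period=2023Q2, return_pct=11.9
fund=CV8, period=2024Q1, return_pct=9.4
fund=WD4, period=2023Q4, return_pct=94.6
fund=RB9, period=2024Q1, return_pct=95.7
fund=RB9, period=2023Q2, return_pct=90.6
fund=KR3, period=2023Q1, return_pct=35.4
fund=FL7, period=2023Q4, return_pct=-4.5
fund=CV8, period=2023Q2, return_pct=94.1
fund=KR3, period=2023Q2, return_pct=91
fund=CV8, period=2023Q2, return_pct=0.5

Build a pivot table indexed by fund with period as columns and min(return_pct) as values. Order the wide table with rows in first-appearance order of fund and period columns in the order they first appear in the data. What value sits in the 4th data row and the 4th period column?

With rows in first-appearance order of fund, row 4 is fund=RB9. period columns in first-appearance order: 2023Q3, 2023Q2, 2024Q1, 2023Q1, 2023Q4; column 4 is 2023Q1.
Long rows with fund=RB9, period=2023Q1: min(33.8, 67.3) = 33.8.

33.8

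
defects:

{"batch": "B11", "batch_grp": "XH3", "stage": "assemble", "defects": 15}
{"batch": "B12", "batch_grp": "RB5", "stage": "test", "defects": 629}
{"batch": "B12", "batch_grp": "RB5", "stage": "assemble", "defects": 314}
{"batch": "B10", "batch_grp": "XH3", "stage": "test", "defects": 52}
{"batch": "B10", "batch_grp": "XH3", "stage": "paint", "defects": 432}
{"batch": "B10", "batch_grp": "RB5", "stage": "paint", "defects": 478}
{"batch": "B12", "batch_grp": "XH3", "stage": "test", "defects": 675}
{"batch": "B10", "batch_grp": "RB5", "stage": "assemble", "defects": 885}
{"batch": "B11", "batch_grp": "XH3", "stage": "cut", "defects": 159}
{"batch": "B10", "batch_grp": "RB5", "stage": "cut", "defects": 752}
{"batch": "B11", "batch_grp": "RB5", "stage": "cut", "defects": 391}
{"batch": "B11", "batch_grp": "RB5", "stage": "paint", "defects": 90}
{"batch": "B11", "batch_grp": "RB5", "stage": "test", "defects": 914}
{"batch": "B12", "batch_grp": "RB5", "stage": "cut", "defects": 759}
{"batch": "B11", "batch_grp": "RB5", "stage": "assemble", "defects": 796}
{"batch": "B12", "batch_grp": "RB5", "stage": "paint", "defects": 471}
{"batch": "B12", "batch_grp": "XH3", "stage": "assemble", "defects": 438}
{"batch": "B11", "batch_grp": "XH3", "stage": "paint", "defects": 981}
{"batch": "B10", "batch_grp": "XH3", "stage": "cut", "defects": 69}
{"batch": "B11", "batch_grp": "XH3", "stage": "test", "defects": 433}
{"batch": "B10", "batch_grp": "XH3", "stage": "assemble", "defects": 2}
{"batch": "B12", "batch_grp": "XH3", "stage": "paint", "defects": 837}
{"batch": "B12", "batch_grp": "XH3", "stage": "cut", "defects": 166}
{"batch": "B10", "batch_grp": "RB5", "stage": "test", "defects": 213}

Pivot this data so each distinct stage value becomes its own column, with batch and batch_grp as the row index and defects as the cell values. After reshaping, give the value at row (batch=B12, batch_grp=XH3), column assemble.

Wide layout: rows indexed by batch and batch_grp, columns are the 4 distinct stage values (assemble, test, paint, cut).
Cell (batch=B12, batch_grp=XH3, stage=assemble) draws from the long row where batch=B12, batch_grp=XH3 and stage=assemble, which has defects=438.

438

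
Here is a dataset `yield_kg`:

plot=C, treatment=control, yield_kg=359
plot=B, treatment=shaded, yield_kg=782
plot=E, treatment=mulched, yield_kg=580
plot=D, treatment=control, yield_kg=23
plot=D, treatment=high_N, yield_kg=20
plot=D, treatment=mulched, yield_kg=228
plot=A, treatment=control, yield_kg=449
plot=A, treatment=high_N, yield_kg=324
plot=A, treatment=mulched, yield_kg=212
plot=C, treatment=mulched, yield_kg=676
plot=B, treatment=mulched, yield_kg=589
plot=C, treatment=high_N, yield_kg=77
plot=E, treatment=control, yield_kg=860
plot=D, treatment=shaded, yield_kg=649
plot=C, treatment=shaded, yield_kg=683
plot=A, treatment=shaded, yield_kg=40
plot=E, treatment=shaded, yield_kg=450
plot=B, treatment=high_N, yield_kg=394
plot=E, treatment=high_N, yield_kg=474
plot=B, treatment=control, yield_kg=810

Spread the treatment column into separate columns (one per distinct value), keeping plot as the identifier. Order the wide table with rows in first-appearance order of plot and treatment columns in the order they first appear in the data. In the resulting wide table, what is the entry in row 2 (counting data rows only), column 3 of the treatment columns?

589

With rows in first-appearance order of plot, row 2 is plot=B. treatment columns in first-appearance order: control, shaded, mulched, high_N; column 3 is mulched.
Long rows with plot=B, treatment=mulched: yield_kg = 589.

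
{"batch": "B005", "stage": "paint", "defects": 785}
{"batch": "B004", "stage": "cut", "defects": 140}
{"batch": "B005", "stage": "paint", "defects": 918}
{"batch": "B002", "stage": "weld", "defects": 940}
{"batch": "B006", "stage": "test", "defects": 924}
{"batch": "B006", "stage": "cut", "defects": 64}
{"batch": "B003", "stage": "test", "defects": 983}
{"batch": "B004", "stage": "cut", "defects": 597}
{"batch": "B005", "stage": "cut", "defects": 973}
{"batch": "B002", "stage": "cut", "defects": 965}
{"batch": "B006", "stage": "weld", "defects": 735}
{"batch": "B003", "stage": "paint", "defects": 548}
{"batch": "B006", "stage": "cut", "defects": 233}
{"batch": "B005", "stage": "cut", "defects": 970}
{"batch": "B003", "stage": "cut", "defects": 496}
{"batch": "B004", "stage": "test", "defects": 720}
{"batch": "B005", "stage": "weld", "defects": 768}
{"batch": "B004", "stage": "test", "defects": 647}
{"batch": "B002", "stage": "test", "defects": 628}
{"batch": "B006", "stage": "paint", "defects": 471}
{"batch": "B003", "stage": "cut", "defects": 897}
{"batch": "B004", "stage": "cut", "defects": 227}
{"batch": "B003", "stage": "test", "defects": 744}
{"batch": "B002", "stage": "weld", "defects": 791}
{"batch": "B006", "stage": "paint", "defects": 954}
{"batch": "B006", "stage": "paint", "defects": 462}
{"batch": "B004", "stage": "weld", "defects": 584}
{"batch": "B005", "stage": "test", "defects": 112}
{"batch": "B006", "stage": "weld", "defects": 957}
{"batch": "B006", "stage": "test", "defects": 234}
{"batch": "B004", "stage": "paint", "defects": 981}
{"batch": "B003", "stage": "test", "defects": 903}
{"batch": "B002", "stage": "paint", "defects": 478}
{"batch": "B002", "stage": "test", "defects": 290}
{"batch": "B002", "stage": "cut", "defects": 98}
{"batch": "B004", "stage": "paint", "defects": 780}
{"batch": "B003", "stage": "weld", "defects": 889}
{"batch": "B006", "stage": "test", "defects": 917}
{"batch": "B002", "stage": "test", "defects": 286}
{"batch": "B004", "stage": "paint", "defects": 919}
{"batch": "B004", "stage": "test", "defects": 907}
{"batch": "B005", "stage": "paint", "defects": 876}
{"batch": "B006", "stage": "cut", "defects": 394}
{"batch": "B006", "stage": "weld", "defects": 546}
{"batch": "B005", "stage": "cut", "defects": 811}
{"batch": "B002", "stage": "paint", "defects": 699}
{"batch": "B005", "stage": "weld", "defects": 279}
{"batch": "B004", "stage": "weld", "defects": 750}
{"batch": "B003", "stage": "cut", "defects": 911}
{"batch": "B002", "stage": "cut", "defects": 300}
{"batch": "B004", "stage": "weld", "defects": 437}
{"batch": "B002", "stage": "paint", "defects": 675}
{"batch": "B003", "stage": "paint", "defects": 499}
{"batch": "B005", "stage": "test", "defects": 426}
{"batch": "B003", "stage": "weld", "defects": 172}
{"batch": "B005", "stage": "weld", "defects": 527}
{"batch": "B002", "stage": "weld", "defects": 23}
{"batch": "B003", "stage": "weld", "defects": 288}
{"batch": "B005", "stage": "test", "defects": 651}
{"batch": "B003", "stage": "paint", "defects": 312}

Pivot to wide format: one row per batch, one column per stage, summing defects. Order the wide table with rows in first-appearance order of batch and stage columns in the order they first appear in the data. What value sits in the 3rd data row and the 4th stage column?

With rows in first-appearance order of batch, row 3 is batch=B002. stage columns in first-appearance order: paint, cut, weld, test; column 4 is test.
Long rows with batch=B002, stage=test: 628 + 290 + 286 = 1204.

1204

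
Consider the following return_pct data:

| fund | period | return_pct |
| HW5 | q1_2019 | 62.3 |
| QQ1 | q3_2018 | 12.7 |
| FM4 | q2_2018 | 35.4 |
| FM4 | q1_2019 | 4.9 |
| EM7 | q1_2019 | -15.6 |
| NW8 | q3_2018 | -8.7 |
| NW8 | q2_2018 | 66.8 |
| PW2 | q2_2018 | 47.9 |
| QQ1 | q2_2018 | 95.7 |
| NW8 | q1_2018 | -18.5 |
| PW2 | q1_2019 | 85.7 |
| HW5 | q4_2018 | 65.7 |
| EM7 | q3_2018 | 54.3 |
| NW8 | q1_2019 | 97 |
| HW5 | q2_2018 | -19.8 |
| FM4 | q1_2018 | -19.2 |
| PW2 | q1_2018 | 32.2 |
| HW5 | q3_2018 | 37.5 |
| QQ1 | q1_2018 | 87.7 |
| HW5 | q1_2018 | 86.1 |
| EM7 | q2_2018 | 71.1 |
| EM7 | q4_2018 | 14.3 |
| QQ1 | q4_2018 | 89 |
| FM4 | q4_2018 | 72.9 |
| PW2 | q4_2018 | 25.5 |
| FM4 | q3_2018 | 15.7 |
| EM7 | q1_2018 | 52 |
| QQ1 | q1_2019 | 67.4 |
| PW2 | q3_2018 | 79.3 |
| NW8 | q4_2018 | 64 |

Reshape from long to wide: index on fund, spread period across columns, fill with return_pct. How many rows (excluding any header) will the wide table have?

6 distinct fund values → 6 rows.

6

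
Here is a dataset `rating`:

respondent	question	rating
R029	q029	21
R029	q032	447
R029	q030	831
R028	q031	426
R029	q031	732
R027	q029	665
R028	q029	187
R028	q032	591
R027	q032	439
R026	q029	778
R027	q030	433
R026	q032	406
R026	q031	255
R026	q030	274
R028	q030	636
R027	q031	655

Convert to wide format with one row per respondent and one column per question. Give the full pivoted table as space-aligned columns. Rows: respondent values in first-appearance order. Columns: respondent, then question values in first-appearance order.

respondent  q029  q032  q030  q031
R029        21    447   831   732 
R028        187   591   636   426 
R027        665   439   433   655 
R026        778   406   274   255 

Columns: respondent plus the 4 distinct question values (q029, q032, q030, q031).
For example, row R029 column q029 takes rating=21 from the long row (R029, q029).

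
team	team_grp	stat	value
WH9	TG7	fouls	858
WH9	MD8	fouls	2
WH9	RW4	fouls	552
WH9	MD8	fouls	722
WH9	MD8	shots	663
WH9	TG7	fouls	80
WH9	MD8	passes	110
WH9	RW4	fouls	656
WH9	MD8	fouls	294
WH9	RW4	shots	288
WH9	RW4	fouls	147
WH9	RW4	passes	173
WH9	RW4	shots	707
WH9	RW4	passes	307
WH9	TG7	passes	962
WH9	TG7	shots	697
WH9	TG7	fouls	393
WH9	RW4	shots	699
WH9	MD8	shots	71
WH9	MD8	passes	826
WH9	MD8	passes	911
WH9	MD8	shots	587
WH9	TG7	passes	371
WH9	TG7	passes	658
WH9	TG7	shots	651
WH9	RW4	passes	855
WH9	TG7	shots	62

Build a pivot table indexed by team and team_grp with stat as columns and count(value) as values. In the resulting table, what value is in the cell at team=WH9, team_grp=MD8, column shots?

Rows with team=WH9, team_grp=MD8 and stat=shots: value values are 663, 71, 587.
3 rows match — count = 3.

3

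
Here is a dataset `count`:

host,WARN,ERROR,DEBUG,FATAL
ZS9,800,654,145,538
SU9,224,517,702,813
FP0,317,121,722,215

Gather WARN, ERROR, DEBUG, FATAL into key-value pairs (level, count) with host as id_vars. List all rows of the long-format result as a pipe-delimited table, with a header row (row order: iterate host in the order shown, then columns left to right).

| host | level | count |
| ZS9 | WARN | 800 |
| ZS9 | ERROR | 654 |
| ZS9 | DEBUG | 145 |
| ZS9 | FATAL | 538 |
| SU9 | WARN | 224 |
| SU9 | ERROR | 517 |
| SU9 | DEBUG | 702 |
| SU9 | FATAL | 813 |
| FP0 | WARN | 317 |
| FP0 | ERROR | 121 |
| FP0 | DEBUG | 722 |
| FP0 | FATAL | 215 |

Each (host, column) pair becomes one row: 3 × 4 = 12 rows.
For example, (ZS9, WARN) → count=800.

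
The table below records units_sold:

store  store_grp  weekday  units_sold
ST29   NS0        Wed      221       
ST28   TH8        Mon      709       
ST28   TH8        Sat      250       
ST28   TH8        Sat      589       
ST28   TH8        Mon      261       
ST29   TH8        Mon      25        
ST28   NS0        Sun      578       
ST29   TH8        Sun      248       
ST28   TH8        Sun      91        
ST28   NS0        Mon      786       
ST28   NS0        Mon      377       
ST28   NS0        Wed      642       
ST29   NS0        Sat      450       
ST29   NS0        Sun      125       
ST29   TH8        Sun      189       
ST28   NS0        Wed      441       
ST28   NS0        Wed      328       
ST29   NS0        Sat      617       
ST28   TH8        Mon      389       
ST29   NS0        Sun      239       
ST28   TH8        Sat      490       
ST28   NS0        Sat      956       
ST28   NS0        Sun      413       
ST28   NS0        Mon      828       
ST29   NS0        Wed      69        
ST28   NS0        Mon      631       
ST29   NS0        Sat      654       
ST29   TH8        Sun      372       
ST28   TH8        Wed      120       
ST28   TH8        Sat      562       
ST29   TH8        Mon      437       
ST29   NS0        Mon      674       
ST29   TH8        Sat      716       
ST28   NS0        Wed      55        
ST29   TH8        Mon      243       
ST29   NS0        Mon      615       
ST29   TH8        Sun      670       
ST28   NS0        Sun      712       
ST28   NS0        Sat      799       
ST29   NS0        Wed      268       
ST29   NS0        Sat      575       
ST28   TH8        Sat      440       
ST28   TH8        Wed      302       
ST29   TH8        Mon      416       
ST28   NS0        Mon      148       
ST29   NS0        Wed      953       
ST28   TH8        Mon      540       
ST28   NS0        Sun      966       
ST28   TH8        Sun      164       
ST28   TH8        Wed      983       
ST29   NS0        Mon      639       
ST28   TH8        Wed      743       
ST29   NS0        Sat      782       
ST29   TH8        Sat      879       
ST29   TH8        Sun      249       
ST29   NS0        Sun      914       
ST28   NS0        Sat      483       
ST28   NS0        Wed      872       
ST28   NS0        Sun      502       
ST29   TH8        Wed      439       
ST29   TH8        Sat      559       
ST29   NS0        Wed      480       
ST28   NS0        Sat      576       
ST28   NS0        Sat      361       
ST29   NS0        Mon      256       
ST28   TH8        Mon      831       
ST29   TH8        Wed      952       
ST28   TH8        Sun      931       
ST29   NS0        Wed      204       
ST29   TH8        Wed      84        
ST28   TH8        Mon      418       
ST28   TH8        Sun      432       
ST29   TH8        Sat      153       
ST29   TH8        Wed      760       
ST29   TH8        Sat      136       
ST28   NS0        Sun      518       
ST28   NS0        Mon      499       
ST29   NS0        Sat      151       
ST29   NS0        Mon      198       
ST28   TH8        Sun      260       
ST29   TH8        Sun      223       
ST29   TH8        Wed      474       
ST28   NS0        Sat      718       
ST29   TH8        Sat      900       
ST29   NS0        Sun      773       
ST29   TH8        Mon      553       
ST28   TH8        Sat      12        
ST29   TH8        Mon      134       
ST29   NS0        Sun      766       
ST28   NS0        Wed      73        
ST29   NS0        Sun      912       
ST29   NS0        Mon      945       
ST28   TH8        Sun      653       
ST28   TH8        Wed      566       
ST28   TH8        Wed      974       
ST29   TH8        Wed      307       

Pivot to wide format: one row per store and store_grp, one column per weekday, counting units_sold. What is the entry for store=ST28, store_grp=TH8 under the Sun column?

6

Rows with store=ST28, store_grp=TH8 and weekday=Sun: units_sold values are 91, 164, 931, 432, 260, 653.
6 rows match — count = 6.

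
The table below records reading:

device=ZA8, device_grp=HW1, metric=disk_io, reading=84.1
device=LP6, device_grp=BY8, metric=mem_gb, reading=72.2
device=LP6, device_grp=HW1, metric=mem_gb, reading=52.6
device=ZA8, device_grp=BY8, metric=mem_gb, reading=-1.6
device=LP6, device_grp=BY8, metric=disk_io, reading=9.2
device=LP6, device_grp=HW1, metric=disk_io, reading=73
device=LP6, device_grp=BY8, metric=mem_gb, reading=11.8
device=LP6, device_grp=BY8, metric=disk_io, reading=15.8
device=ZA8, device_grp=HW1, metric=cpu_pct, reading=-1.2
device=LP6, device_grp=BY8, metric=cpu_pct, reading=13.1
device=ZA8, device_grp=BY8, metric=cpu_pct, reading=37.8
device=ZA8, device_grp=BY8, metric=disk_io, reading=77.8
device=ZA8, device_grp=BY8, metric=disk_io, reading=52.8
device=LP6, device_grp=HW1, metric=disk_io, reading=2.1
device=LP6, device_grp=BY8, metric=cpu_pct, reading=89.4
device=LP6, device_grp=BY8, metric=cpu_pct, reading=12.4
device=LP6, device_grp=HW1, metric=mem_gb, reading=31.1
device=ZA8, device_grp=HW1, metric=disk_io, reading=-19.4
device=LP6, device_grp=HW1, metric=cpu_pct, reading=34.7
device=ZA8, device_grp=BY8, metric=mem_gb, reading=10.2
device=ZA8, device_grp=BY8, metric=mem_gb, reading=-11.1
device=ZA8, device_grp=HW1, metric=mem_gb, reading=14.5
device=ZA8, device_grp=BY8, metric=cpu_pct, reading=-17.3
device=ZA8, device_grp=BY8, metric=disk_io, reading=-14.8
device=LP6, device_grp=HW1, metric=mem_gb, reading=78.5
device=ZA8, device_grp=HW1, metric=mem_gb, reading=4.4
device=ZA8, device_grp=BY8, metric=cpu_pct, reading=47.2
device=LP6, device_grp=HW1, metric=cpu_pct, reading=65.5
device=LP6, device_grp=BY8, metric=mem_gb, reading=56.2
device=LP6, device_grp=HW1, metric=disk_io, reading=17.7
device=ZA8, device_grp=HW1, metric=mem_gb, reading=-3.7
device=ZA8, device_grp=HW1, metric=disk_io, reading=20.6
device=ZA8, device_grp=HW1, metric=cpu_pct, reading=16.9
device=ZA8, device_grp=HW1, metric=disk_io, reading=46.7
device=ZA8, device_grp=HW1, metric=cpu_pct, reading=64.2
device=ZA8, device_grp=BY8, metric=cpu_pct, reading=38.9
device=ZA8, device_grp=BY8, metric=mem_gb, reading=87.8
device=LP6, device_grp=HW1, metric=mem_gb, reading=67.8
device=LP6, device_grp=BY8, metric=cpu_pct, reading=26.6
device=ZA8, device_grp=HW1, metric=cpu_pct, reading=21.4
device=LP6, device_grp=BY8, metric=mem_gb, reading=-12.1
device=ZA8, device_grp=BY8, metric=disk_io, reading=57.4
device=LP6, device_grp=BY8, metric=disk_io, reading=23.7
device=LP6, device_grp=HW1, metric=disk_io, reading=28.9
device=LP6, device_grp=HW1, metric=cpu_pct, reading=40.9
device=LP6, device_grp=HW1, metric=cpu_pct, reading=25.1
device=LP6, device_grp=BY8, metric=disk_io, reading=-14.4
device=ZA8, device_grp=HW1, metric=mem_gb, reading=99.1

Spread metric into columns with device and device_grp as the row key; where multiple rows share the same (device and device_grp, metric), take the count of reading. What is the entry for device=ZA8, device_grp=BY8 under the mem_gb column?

Rows with device=ZA8, device_grp=BY8 and metric=mem_gb: reading values are -1.6, 10.2, -11.1, 87.8.
4 rows match — count = 4.

4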